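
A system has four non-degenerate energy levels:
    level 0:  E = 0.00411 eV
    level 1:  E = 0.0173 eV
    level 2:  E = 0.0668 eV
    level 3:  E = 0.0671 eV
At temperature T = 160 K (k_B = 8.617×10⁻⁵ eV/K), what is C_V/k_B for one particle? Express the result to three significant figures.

0.452

k_BT = 8.617×10⁻⁵ × 160 K = 0.013787 eV.
Eᵢ/kT = 0.29811, 1.2548, 4.8451, 4.8669.
Z = Σ e^(−Eᵢ/kT) = e^(−0.29811) + e^(−1.2548) + e^(−4.8451) + e^(−4.8669) = 0.74222 + 0.28513 + 0.0078668 + 0.0076972 = 1.0429.
⟨E⟩ = 0.0086540 eV, ⟨E²⟩ = 0.00016074 eV².
C_V/k_B = (⟨E²⟩ − ⟨E⟩²)/(kT)² = (0.00016074 − 0.000074892)/0.00019008 = 0.452.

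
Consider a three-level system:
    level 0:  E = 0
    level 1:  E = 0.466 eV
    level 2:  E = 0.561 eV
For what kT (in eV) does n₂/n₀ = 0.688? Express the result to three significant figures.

1.50 eV

n₂/n₀ = exp[−(E₂−E₀)/kT] = 0.688.
⇒ (E₂−E₀)/kT = ln(1/0.688) = ln(1.4535) = 0.37397.
kT = 0.561 eV / 0.37397 = 1.50 eV.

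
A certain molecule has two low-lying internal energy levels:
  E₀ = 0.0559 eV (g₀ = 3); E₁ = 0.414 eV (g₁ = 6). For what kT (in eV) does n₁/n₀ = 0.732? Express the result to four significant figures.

0.3563 eV

n₁/n₀ = (g₁/g₀) exp[−(E₁−E₀)/kT] = 0.732.
⇒ (E₁−E₀)/kT = ln((6/3)/0.732) = ln(2.73224) = 1.00512.
kT = 0.3581 eV / 1.00512 = 0.3563 eV.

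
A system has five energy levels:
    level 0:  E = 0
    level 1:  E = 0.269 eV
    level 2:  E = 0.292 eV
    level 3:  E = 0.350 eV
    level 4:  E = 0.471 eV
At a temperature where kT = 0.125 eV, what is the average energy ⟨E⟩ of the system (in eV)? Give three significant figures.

Eᵢ/kT = 0, 2.1520, 2.3360, 2.8000, 3.7680.
Z = Σ e^(−Eᵢ/kT) = e^(−0) + e^(−2.1520) + e^(−2.3360) + e^(−2.8000) + e^(−3.7680) = 1.0000 + 0.11625 + 0.096714 + 0.060810 + 0.023098 = 1.2969.
⟨E⟩ = Σ Eᵢ e^(−Eᵢ/kT) / Z = (0·1.0000 + 0.269·0.11625 + 0.292·0.096714 + 0.350·0.060810 + 0.471·0.023098) / 1.2969 = 0.0707 eV.

0.0707 eV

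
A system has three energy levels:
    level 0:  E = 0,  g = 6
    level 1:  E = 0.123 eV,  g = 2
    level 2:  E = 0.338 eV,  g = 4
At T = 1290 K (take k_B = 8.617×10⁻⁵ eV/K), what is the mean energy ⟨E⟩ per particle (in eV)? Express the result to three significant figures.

0.0213 eV

k_BT = 8.617×10⁻⁵ × 1290 K = 0.11116 eV.
Eᵢ/kT = 0, 1.1065, 3.0407.
Z = Σ gᵢe^(−Eᵢ/kT) = 6·e^(−0) + 2·e^(−1.1065) + 4·e^(−3.0407) = 6.0000 + 0.66143 + 0.19121 = 6.8526.
⟨E⟩ = Σ Eᵢ gᵢe^(−Eᵢ/kT) / Z = (0·6.0000 + 0.123·0.66143 + 0.338·0.19121) / 6.8526 = 0.0213 eV.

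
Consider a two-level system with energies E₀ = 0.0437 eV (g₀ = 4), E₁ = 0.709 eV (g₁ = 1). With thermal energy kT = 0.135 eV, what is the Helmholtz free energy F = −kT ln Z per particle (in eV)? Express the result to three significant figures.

Eᵢ/kT = 0.32370, 5.2519.
Z = Σ gᵢe^(−Eᵢ/kT) = 4·e^(−0.32370) + 1·e^(−5.2519) = 2.8939 + 0.0052376 = 2.8991.
F = −kT ln Z = −0.135 × ln(2.8991) = −0.135 × 1.0644 = -0.144 eV.

-0.144 eV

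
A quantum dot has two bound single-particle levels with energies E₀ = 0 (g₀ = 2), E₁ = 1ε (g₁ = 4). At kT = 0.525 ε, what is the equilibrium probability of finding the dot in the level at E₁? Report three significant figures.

Eᵢ/kT = 0, 1.9048.
Z = Σ gᵢe^(−Eᵢ/kT) = 2·e^(−0) + 4·e^(−1.9048) = 2.0000 + 0.59541 = 2.5954.
P₁ = g₁ e^(−E₁/kT) / Z = 0.59541/2.5954 = 0.229.

0.229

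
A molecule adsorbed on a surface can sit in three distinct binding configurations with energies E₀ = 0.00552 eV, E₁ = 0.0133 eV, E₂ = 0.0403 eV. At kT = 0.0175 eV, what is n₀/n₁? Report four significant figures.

1.560

n₀/n₁ = exp[−(E₀−E₁)/kT] = exp(−(-0.00778 eV)/(0.0175 eV)) = exp(0.444571) = 1.560.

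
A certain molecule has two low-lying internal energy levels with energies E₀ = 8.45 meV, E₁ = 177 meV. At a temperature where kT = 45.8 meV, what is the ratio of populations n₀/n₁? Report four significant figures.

n₀/n₁ = exp[−(E₀−E₁)/kT] = exp(−(-168.55 meV)/(45.8 meV)) = exp(3.68013) = 39.65.

39.65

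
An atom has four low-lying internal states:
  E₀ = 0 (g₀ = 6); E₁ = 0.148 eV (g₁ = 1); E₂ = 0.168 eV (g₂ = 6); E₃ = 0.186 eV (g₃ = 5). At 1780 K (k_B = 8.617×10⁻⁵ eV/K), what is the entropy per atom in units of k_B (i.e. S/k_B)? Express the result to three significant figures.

2.73

k_BT = 8.617×10⁻⁵ × 1780 K = 0.15338 eV.
Eᵢ/kT = 0, 0.96492, 1.0953, 1.2127.
Z = Σ gᵢe^(−Eᵢ/kT) = 6·e^(−0) + 1·e^(−0.96492) + 6·e^(−1.0953) + 5·e^(−1.2127) = 6.0000 + 0.38101 + 2.0066 + 1.4870 = 9.8746.
⟨E⟩ = Σ EᵢPᵢ = 0.067859 eV.
S/k_B = ln Z + ⟨E⟩/kT = ln(9.8746) + 0.067859/0.15338 = 2.2900 + 0.44242 = 2.73.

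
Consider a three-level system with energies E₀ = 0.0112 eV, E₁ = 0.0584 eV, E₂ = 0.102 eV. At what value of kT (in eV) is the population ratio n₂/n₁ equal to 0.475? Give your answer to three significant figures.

0.0586 eV

n₂/n₁ = exp[−(E₂−E₁)/kT] = 0.475.
⇒ (E₂−E₁)/kT = ln(1/0.475) = ln(2.1053) = 0.74446.
kT = 0.0436 eV / 0.74446 = 0.0586 eV.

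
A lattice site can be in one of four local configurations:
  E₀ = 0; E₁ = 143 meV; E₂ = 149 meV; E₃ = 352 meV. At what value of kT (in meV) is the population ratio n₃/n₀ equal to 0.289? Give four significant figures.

283.6 meV

n₃/n₀ = exp[−(E₃−E₀)/kT] = 0.289.
⇒ (E₃−E₀)/kT = ln(1/0.289) = ln(3.46021) = 1.24133.
kT = 352 meV / 1.24133 = 283.6 meV.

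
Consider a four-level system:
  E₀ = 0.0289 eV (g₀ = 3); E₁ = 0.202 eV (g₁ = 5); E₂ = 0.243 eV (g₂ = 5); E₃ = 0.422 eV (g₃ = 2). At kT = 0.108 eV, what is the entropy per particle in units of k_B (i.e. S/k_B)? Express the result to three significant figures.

Eᵢ/kT = 0.26759, 1.8704, 2.2500, 3.9074.
Z = Σ gᵢe^(−Eᵢ/kT) = 3·e^(−0.26759) + 5·e^(−1.8704) + 5·e^(−2.2500) + 2·e^(−3.9074) = 2.2957 + 0.77031 + 0.52700 + 0.040185 = 3.6332.
⟨E⟩ = Σ EᵢPᵢ = 0.10100 eV.
S/k_B = ln Z + ⟨E⟩/kT = ln(3.6332) + 0.10100/0.108 = 1.2901 + 0.93519 = 2.23.

2.23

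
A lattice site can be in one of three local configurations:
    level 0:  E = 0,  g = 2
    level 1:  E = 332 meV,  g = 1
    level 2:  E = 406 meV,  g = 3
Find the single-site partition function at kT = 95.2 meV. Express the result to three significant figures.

Z = 2.07

Eᵢ/kT = 0, 3.4874, 4.2647.
Z = Σ gᵢe^(−Eᵢ/kT) = 2·e^(−0) + 1·e^(−3.4874) + 3·e^(−4.2647) = 2.0000 + 0.030580 + 0.042168 = 2.0727.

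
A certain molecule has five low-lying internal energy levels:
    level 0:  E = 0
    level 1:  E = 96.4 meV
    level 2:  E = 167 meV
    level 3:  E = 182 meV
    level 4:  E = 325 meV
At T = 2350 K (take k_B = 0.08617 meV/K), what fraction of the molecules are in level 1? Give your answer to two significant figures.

k_BT = 0.08617 × 2350 K = 202.5 meV.
Eᵢ/kT = 0, 0.4760, 0.8247, 0.8988, 1.605.
Z = Σ e^(−Eᵢ/kT) = e^(−0) + e^(−0.4760) + e^(−0.8247) + e^(−0.8988) + e^(−1.605) = 1.000 + 0.6213 + 0.4384 + 0.4071 + 0.2009 = 2.668.
P₁ = e^(−E₁/kT) / Z = 0.6213/2.668 = 0.23.

0.23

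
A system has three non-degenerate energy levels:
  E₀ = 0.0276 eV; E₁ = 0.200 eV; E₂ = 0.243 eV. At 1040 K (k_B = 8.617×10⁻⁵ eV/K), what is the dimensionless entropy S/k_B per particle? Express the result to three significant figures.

k_BT = 8.617×10⁻⁵ × 1040 K = 0.089617 eV.
Eᵢ/kT = 0.30798, 2.2317, 2.7115.
Z = Σ e^(−Eᵢ/kT) = e^(−0.30798) + e^(−2.2317) + e^(−2.7115) = 0.73493 + 0.10735 + 0.066437 = 0.90872.
⟨E⟩ = Σ EᵢPᵢ = 0.063714 eV.
S/k_B = ln Z + ⟨E⟩/kT = ln(0.90872) + 0.063714/0.089617 = -0.095718 + 0.71096 = 0.615.

0.615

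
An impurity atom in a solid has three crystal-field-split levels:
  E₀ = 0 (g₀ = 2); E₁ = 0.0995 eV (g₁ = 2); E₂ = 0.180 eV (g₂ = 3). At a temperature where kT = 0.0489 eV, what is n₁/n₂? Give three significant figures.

n₁/n₂ = (g₁/g₂) exp[−(E₁−E₂)/kT] = (2/3) × exp(−(-0.0805 eV)/(0.0489 eV)) = (2/3) × exp(1.6462) = 3.46.

3.46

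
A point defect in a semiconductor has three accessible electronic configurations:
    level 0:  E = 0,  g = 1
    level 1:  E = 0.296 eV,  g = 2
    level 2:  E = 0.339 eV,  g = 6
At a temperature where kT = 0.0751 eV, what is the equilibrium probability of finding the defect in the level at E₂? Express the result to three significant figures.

0.0595

Eᵢ/kT = 0, 3.9414, 4.5140.
Z = Σ gᵢe^(−Eᵢ/kT) = 1·e^(−0) + 2·e^(−3.9414) + 6·e^(−4.5140) = 1.0000 + 0.038842 + 0.065727 = 1.1046.
P₂ = g₂ e^(−E₂/kT) / Z = 0.065727/1.1046 = 0.0595.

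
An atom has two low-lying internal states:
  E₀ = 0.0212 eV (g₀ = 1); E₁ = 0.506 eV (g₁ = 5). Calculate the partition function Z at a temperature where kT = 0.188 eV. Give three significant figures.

Eᵢ/kT = 0.11277, 2.6915.
Z = Σ gᵢe^(−Eᵢ/kT) = 1·e^(−0.11277) + 5·e^(−2.6915) = 0.89336 + 0.33890 = 1.2323.

Z = 1.23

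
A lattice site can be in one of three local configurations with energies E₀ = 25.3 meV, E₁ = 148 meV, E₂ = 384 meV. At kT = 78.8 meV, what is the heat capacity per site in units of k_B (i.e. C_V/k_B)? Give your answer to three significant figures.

0.502

Eᵢ/kT = 0.32107, 1.8782, 4.8731.
Z = Σ e^(−Eᵢ/kT) = e^(−0.32107) + e^(−1.8782) + e^(−4.8731) = 0.72537 + 0.15287 + 0.0076496 = 0.88589.
⟨E⟩ = 49.571 meV, ⟨E²⟩ = 5577.2 meV².
C_V/k_B = (⟨E²⟩ − ⟨E⟩²)/(kT)² = (5577.2 − 2457.3)/6209.4 = 0.502.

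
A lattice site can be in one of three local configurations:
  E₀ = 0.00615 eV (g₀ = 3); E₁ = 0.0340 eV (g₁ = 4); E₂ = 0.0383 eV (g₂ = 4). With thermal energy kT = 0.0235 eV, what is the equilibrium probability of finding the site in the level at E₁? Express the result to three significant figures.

0.233

Eᵢ/kT = 0.26170, 1.4468, 1.6298.
Z = Σ gᵢe^(−Eᵢ/kT) = 3·e^(−0.26170) + 4·e^(−1.4468) + 4·e^(−1.6298) = 2.3092 + 0.94129 + 0.78388 = 4.0344.
P₁ = g₁ e^(−E₁/kT) / Z = 0.94129/4.0344 = 0.233.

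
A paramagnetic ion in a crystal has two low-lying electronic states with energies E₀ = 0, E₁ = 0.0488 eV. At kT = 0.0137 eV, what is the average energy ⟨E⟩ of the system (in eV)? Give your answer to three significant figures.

Eᵢ/kT = 0, 3.5620.
Z = Σ e^(−Eᵢ/kT) = e^(−0) + e^(−3.5620) = 1.0000 + 0.028382 = 1.0284.
⟨E⟩ = Σ Eᵢ e^(−Eᵢ/kT) / Z = (0·1.0000 + 0.0488·0.028382) / 1.0284 = 0.00135 eV.

0.00135 eV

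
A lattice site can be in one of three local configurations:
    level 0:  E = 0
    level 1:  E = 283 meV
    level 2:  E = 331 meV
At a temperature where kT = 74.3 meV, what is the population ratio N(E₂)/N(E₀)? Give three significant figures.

0.0116

n₂/n₀ = exp[−(E₂−E₀)/kT] = exp(−(331 meV)/(74.3 meV)) = exp(-4.4549) = 0.0116.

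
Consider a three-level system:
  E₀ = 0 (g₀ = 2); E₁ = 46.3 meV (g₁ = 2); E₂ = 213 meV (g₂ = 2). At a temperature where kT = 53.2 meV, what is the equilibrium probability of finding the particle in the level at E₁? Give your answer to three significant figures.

Eᵢ/kT = 0, 0.87030, 4.0038.
Z = Σ gᵢe^(−Eᵢ/kT) = 2·e^(−0) + 2·e^(−0.87030) + 2·e^(−4.0038) = 2.0000 + 0.83765 + 0.036492 = 2.8741.
P₁ = g₁ e^(−E₁/kT) / Z = 0.83765/2.8741 = 0.291.

0.291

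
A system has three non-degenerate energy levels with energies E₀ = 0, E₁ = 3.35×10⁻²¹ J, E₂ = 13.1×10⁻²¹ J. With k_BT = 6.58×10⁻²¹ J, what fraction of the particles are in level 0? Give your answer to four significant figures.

Eᵢ/kT = 0, 0.509119, 1.99088.
Z = Σ e^(−Eᵢ/kT) = e^(−0) + e^(−0.509119) + e^(−1.99088) = 1.00000 + 0.601025 + 0.136575 = 1.73760.
P₀ = e^(−E₀/kT) / Z = 1.00000/1.73760 = 0.5755.

0.5755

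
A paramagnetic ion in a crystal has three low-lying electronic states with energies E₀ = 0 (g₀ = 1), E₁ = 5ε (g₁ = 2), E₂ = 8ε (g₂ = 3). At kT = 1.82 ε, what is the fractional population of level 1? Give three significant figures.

Eᵢ/kT = 0, 2.7473, 4.3956.
Z = Σ gᵢe^(−Eᵢ/kT) = 1·e^(−0) + 2·e^(−2.7473) + 3·e^(−4.3956) = 1.0000 + 0.12820 + 0.036994 = 1.1652.
P₁ = g₁ e^(−E₁/kT) / Z = 0.12820/1.1652 = 0.110.

0.110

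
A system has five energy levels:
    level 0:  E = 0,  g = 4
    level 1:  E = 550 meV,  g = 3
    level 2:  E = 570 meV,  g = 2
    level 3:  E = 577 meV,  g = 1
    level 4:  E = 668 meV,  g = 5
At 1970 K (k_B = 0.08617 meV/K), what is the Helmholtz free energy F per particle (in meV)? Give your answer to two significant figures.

k_BT = 0.08617 × 1970 K = 169.8 meV.
Eᵢ/kT = 0, 3.239, 3.357, 3.398, 3.934.
Z = Σ gᵢe^(−Eᵢ/kT) = 4·e^(−0) + 3·e^(−3.239) + 2·e^(−3.357) + 1·e^(−3.398) + 5·e^(−3.934) = 4.000 + 0.1176 + 0.06968 + 0.03344 + 0.09783 = 4.319.
F = −kT ln Z = −169.8 × ln(4.319) = −169.8 × 1.463 = -250 meV.

-250 meV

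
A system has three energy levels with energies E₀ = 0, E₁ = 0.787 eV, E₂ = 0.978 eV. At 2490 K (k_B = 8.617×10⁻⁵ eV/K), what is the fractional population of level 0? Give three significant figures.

0.965

k_BT = 8.617×10⁻⁵ × 2490 K = 0.21456 eV.
Eᵢ/kT = 0, 3.6680, 4.5582.
Z = Σ e^(−Eᵢ/kT) = e^(−0) + e^(−3.6680) + e^(−4.5582) = 1.0000 + 0.025527 + 0.010481 = 1.0360.
P₀ = e^(−E₀/kT) / Z = 1.0000/1.0360 = 0.965.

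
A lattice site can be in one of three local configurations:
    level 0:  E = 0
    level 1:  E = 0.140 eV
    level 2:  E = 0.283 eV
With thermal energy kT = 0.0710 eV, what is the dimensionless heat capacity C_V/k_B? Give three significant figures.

0.632

Eᵢ/kT = 0, 1.9718, 3.9859.
Z = Σ e^(−Eᵢ/kT) = e^(−0) + e^(−1.9718) + e^(−3.9859) = 1.0000 + 0.13921 + 0.018576 = 1.1578.
⟨E⟩ = 0.021374 eV, ⟨E²⟩ = 0.0036416 eV².
C_V/k_B = (⟨E²⟩ − ⟨E⟩²)/(kT)² = (0.0036416 − 0.00045685)/0.0050410 = 0.632.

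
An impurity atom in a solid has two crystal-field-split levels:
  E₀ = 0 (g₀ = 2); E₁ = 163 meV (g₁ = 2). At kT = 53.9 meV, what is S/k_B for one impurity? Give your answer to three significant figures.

Eᵢ/kT = 0, 3.0241.
Z = Σ gᵢe^(−Eᵢ/kT) = 2·e^(−0) + 2·e^(−3.0241) = 2.0000 + 0.097203 = 2.0972.
⟨E⟩ = Σ EᵢPᵢ = 7.5549 meV.
S/k_B = ln Z + ⟨E⟩/kT = ln(2.0972) + 7.5549/53.9 = 0.74060 + 0.14017 = 0.881.

0.881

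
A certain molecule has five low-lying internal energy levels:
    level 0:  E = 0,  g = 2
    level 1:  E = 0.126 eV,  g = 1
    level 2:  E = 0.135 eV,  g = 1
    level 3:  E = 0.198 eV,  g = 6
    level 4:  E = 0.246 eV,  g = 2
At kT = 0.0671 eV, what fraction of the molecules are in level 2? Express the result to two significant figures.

0.050

Eᵢ/kT = 0, 1.878, 2.012, 2.951, 3.666.
Z = Σ gᵢe^(−Eᵢ/kT) = 2·e^(−0) + 1·e^(−1.878) + 1·e^(−2.012) + 6·e^(−2.951) + 2·e^(−3.666) = 2.000 + 0.1529 + 0.1337 + 0.3137 + 0.05116 = 2.651.
P₂ = g₂ e^(−E₂/kT) / Z = 0.1337/2.651 = 0.050.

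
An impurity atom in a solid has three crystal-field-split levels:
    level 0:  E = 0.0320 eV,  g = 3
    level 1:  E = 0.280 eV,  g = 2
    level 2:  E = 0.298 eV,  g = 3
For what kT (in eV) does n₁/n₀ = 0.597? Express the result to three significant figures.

n₁/n₀ = (g₁/g₀) exp[−(E₁−E₀)/kT] = 0.597.
⇒ (E₁−E₀)/kT = ln((2/3)/0.597) = ln(1.1167) = 0.11038.
kT = 0.2480 eV / 0.11038 = 2.25 eV.

2.25 eV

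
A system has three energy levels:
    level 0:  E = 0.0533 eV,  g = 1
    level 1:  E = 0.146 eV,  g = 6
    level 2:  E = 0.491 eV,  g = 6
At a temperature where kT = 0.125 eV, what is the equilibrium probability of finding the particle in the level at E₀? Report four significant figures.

0.2476

Eᵢ/kT = 0.426400, 1.16800, 3.92800.
Z = Σ gᵢe^(−Eᵢ/kT) = 1·e^(−0.426400) + 6·e^(−1.16800) + 6·e^(−3.92800) = 0.652855 + 1.86593 + 0.118098 = 2.63688.
P₀ = g₀ e^(−E₀/kT) / Z = 0.652855/2.63688 = 0.2476.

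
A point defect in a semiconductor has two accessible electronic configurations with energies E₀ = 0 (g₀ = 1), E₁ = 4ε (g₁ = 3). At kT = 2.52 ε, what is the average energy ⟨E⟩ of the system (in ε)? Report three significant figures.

1.52 ε

Eᵢ/kT = 0, 1.5873.
Z = Σ gᵢe^(−Eᵢ/kT) = 1·e^(−0) + 3·e^(−1.5873) = 1.0000 + 0.61343 = 1.6134.
⟨E⟩ = Σ Eᵢ gᵢe^(−Eᵢ/kT) / Z = (0·1.0000 + 4·0.61343) / 1.6134 = 1.52 ε.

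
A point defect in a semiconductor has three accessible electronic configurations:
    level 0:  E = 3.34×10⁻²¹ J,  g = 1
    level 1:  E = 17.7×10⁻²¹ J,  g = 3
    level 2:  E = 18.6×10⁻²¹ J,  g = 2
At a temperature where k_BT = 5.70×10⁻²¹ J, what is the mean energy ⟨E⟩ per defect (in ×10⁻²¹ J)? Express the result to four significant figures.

7.377 ×10⁻²¹ J

Eᵢ/kT = 0.585965, 3.10526, 3.26316.
Z = Σ gᵢe^(−Eᵢ/kT) = 1·e^(−0.585965) + 3·e^(−3.10526) + 2·e^(−3.26316) = 0.556569 + 0.134439 + 0.0765346 = 0.767543.
⟨E⟩ = Σ Eᵢ gᵢe^(−Eᵢ/kT) / Z = (3.34·0.556569 + 17.7·0.134439 + 18.6·0.0765346) / 0.767543 = 7.377 ×10⁻²¹ J.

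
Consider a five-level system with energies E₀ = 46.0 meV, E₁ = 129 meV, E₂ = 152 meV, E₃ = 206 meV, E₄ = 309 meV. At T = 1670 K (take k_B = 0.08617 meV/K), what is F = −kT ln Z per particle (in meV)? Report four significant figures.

-87.59 meV

k_BT = 0.08617 × 1670 K = 143.904 meV.
Eᵢ/kT = 0.319658, 0.896431, 1.05626, 1.43151, 2.14726.
Z = Σ e^(−Eᵢ/kT) = e^(−0.319658) + e^(−0.896431) + e^(−1.05626) + e^(−1.43151) + e^(−2.14726) = 0.726397 + 0.408023 + 0.347754 + 0.238948 + 0.116804 = 1.83793.
F = −kT ln Z = −143.904 × ln(1.83793) = −143.904 × 0.608640 = -87.59 meV.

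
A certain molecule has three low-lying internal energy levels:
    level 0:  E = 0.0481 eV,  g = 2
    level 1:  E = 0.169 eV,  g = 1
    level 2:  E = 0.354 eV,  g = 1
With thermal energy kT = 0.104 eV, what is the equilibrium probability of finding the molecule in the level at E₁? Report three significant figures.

0.132

Eᵢ/kT = 0.46250, 1.6250, 3.4038.
Z = Σ gᵢe^(−Eᵢ/kT) = 2·e^(−0.46250) + 1·e^(−1.6250) + 1·e^(−3.4038) = 1.2594 + 0.19691 + 0.033247 = 1.4896.
P₁ = g₁ e^(−E₁/kT) / Z = 0.19691/1.4896 = 0.132.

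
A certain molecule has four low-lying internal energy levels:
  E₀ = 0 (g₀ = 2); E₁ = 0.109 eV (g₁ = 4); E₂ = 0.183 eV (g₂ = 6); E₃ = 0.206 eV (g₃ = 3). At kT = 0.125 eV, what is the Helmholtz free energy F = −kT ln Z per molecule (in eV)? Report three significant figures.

-0.216 eV

Eᵢ/kT = 0, 0.87200, 1.4640, 1.6480.
Z = Σ gᵢe^(−Eᵢ/kT) = 2·e^(−0) + 4·e^(−0.87200) + 6·e^(−1.4640) + 3·e^(−1.6480) = 2.0000 + 1.6725 + 1.3879 + 0.57730 = 5.6377.
F = −kT ln Z = −0.125 × ln(5.6377) = −0.125 × 1.7295 = -0.216 eV.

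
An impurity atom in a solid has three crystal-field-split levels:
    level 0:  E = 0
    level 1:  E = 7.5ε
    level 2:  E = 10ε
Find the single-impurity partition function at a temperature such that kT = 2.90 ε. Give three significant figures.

Z = 1.11

Eᵢ/kT = 0, 2.5862, 3.4483.
Z = Σ e^(−Eᵢ/kT) = e^(−0) + e^(−2.5862) + e^(−3.4483) = 1.0000 + 0.075306 + 0.031800 = 1.1071.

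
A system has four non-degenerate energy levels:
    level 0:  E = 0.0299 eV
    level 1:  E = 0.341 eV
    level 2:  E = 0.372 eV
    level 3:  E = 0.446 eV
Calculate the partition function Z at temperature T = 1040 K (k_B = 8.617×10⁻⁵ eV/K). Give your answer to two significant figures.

k_BT = 8.617×10⁻⁵ × 1040 K = 0.08962 eV.
Eᵢ/kT = 0.3336, 3.805, 4.151, 4.977.
Z = Σ e^(−Eᵢ/kT) = e^(−0.3336) + e^(−3.805) + e^(−4.151) + e^(−4.977) = 0.7163 + 0.02226 + 0.01575 + 0.006895 = 0.7612.

Z = 0.76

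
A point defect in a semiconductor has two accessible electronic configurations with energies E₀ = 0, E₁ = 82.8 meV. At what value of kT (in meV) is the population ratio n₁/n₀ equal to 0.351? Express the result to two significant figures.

79 meV

n₁/n₀ = exp[−(E₁−E₀)/kT] = 0.351.
⇒ (E₁−E₀)/kT = ln(1/0.351) = ln(2.849) = 1.047.
kT = 82.8 meV / 1.047 = 79 meV.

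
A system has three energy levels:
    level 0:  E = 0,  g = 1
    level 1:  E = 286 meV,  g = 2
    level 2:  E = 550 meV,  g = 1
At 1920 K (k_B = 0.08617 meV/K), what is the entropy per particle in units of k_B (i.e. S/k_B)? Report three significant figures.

k_BT = 0.08617 × 1920 K = 165.45 meV.
Eᵢ/kT = 0, 1.7286, 3.3243.
Z = Σ gᵢe^(−Eᵢ/kT) = 1·e^(−0) + 2·e^(−1.7286) + 1·e^(−3.3243) = 1.0000 + 0.35507 + 0.035998 = 1.3911.
⟨E⟩ = Σ EᵢPᵢ = 87.232 meV.
S/k_B = ln Z + ⟨E⟩/kT = ln(1.3911) + 87.232/165.45 = 0.33009 + 0.52724 = 0.857.

0.857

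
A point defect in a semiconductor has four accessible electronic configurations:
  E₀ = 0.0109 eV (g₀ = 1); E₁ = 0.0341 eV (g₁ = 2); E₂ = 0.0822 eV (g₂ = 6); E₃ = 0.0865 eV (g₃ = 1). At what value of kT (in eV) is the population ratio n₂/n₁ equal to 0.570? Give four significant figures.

0.02896 eV

n₂/n₁ = (g₂/g₁) exp[−(E₂−E₁)/kT] = 0.570.
⇒ (E₂−E₁)/kT = ln((6/2)/0.570) = ln(5.26316) = 1.66073.
kT = 0.0481 eV / 1.66073 = 0.02896 eV.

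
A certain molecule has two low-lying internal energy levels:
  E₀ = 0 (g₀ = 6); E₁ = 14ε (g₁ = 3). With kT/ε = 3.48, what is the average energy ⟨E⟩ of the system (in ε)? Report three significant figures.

Eᵢ/kT = 0, 4.0230.
Z = Σ gᵢe^(−Eᵢ/kT) = 6·e^(−0) + 3·e^(−4.0230) = 6.0000 + 0.053698 = 6.0537.
⟨E⟩ = Σ Eᵢ gᵢe^(−Eᵢ/kT) / Z = (0·6.0000 + 14·0.053698) / 6.0537 = 0.124 ε.

0.124 ε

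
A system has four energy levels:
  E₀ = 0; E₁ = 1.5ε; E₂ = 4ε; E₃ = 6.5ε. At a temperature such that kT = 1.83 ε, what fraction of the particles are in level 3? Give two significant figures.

Eᵢ/kT = 0, 0.8197, 2.186, 3.552.
Z = Σ e^(−Eᵢ/kT) = e^(−0) + e^(−0.8197) + e^(−2.186) + e^(−3.552) = 1.000 + 0.4406 + 0.1124 + 0.02867 = 1.582.
P₃ = e^(−E₃/kT) / Z = 0.02867/1.582 = 0.018.

0.018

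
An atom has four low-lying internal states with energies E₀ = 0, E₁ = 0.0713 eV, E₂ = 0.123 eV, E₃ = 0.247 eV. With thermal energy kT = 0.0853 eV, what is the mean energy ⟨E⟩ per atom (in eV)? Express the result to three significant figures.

0.0427 eV

Eᵢ/kT = 0, 0.83587, 1.4420, 2.8957.
Z = Σ e^(−Eᵢ/kT) = e^(−0) + e^(−0.83587) + e^(−1.4420) + e^(−2.8957) = 1.0000 + 0.43350 + 0.23645 + 0.055260 = 1.7252.
⟨E⟩ = Σ Eᵢ e^(−Eᵢ/kT) / Z = (0·1.0000 + 0.0713·0.43350 + 0.123·0.23645 + 0.247·0.055260) / 1.7252 = 0.0427 eV.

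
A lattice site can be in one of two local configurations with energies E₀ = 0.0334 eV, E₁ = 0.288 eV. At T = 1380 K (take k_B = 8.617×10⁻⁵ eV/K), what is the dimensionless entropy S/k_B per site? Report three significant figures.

k_BT = 8.617×10⁻⁵ × 1380 K = 0.11891 eV.
Eᵢ/kT = 0.28088, 2.4220.
Z = Σ e^(−Eᵢ/kT) = e^(−0.28088) + e^(−2.4220) = 0.75512 + 0.088744 = 0.84386.
⟨E⟩ = Σ EᵢPᵢ = 0.060175 eV.
S/k_B = ln Z + ⟨E⟩/kT = ln(0.84386) + 0.060175/0.11891 = -0.16977 + 0.50605 = 0.336.

0.336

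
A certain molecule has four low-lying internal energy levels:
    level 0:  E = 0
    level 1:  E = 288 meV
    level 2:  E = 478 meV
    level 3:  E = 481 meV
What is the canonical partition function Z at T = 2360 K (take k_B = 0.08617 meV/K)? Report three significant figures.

Z = 1.43

k_BT = 0.08617 × 2360 K = 203.36 meV.
Eᵢ/kT = 0, 1.4162, 2.3505, 2.3653.
Z = Σ e^(−Eᵢ/kT) = e^(−0) + e^(−1.4162) + e^(−2.3505) + e^(−2.3653) = 1.0000 + 0.24263 + 0.095321 + 0.093921 = 1.4319.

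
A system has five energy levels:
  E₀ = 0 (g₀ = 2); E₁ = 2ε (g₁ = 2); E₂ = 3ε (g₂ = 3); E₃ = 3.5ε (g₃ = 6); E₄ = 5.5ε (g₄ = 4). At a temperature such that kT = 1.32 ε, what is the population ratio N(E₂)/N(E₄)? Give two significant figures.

n₂/n₄ = (g₂/g₄) exp[−(E₂−E₄)/kT] = (3/4) × exp(−(-2.5ε)/(1.32ε)) = (3/4) × exp(1.894) = 5.0.

5.0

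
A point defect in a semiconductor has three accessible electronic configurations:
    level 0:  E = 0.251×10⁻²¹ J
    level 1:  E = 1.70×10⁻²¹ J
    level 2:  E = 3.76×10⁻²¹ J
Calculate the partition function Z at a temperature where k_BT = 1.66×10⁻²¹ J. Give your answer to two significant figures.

Eᵢ/kT = 0.1512, 1.024, 2.265.
Z = Σ e^(−Eᵢ/kT) = e^(−0.1512) + e^(−1.024) + e^(−2.265) = 0.8597 + 0.3592 + 0.1038 = 1.323.

Z = 1.3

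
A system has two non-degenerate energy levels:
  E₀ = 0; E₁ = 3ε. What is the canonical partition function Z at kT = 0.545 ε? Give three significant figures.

Z = 1.00

Eᵢ/kT = 0, 5.5046.
Z = Σ e^(−Eᵢ/kT) = e^(−0) + e^(−5.5046) = 1.0000 + 0.0040680 = 1.0041.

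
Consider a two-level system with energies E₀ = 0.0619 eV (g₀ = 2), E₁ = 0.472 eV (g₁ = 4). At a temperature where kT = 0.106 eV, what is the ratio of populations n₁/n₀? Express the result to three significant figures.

0.0418

n₁/n₀ = (g₁/g₀) exp[−(E₁−E₀)/kT] = (4/2) × exp(−(0.4101 eV)/(0.106 eV)) = (4/2) × exp(-3.8689) = 0.0418.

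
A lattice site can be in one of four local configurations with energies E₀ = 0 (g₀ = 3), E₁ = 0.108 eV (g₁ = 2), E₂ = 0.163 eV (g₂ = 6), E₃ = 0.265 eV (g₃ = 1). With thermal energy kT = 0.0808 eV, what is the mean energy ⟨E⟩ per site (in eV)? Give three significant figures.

Eᵢ/kT = 0, 1.3366, 2.0173, 3.2797.
Z = Σ gᵢe^(−Eᵢ/kT) = 3·e^(−0) + 2·e^(−1.3366) + 6·e^(−2.0173) + 1·e^(−3.2797) = 3.0000 + 0.52547 + 0.79808 + 0.037640 = 4.3612.
⟨E⟩ = Σ Eᵢ gᵢe^(−Eᵢ/kT) / Z = (0·3.0000 + 0.108·0.52547 + 0.163·0.79808 + 0.265·0.037640) / 4.3612 = 0.0451 eV.

0.0451 eV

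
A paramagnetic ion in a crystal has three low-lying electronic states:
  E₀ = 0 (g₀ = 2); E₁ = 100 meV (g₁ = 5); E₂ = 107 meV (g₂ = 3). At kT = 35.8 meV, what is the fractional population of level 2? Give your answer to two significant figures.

Eᵢ/kT = 0, 2.793, 2.989.
Z = Σ gᵢe^(−Eᵢ/kT) = 2·e^(−0) + 5·e^(−2.793) + 3·e^(−2.989) = 2.000 + 0.3062 + 0.1510 = 2.457.
P₂ = g₂ e^(−E₂/kT) / Z = 0.1510/2.457 = 0.061.

0.061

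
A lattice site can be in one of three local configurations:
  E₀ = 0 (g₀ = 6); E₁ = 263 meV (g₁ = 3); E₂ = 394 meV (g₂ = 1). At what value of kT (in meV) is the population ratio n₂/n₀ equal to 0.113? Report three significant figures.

n₂/n₀ = (g₂/g₀) exp[−(E₂−E₀)/kT] = 0.113.
⇒ (E₂−E₀)/kT = ln((1/6)/0.113) = ln(1.4749) = 0.38859.
kT = 394 meV / 0.38859 = 1010 meV.

1010 meV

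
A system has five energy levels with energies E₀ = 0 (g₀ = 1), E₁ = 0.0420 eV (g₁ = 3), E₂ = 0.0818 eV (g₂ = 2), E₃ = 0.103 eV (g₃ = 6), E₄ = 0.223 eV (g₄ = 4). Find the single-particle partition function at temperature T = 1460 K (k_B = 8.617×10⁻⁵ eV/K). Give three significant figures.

k_BT = 8.617×10⁻⁵ × 1460 K = 0.12581 eV.
Eᵢ/kT = 0, 0.33384, 0.65019, 0.81869, 1.7725.
Z = Σ gᵢe^(−Eᵢ/kT) = 1·e^(−0) + 3·e^(−0.33384) + 2·e^(−0.65019) + 6·e^(−0.81869) + 4·e^(−1.7725) = 1.0000 + 2.1485 + 1.0439 + 2.6461 + 0.67963 = 7.5181.

Z = 7.52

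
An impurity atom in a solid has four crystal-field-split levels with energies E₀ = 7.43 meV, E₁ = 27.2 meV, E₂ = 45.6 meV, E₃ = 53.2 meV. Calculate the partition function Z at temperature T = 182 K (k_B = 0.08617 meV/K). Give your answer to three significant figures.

Z = 0.887

k_BT = 0.08617 × 182 K = 15.683 meV.
Eᵢ/kT = 0.47376, 1.7344, 2.9076, 3.3922.
Z = Σ e^(−Eᵢ/kT) = e^(−0.47376) + e^(−1.7344) + e^(−2.9076) + e^(−3.3922) = 0.62266 + 0.17651 + 0.054607 + 0.033635 = 0.88741.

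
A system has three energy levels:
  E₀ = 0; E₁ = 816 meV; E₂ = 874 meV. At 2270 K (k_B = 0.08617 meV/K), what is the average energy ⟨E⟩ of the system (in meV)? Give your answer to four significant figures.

k_BT = 0.08617 × 2270 K = 195.606 meV.
Eᵢ/kT = 0, 4.17165, 4.46817.
Z = Σ e^(−Eᵢ/kT) = e^(−0) + e^(−4.17165) + e^(−4.46817) = 1.00000 + 0.0154268 + 0.0114683 = 1.02690.
⟨E⟩ = Σ Eᵢ e^(−Eᵢ/kT) / Z = (0·1.00000 + 816·0.0154268 + 874·0.0114683) / 1.02690 = 22.02 meV.

22.02 meV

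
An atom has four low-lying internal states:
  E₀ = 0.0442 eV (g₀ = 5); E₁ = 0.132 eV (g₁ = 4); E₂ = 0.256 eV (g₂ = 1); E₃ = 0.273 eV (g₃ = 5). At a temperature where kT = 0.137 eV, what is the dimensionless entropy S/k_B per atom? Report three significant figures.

Eᵢ/kT = 0.32263, 0.96350, 1.8686, 1.9927.
Z = Σ gᵢe^(−Eᵢ/kT) = 5·e^(−0.32263) + 4·e^(−0.96350) + 1·e^(−1.8686) + 5·e^(−1.9927) = 3.6212 + 1.5262 + 0.15434 + 0.68163 = 5.9834.
⟨E⟩ = Σ EᵢPᵢ = 0.098123 eV.
S/k_B = ln Z + ⟨E⟩/kT = ln(5.9834) + 0.098123/0.137 = 1.7890 + 0.71623 = 2.51.

2.51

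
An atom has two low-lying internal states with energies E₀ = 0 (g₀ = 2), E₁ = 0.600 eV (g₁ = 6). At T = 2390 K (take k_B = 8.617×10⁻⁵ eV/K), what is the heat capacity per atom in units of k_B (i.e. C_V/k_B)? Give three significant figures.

1.02

k_BT = 8.617×10⁻⁵ × 2390 K = 0.20595 eV.
Eᵢ/kT = 0, 2.9133.
Z = Σ gᵢe^(−Eᵢ/kT) = 2·e^(−0) + 6·e^(−2.9133) = 2.0000 + 0.32578 = 2.3258.
⟨E⟩ = 0.084043 eV, ⟨E²⟩ = 0.050426 eV².
C_V/k_B = (⟨E²⟩ − ⟨E⟩²)/(kT)² = (0.050426 − 0.0070632)/0.042415 = 1.02.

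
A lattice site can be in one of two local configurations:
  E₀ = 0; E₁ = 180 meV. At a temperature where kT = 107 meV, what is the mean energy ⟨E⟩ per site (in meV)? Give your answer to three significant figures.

28.2 meV

Eᵢ/kT = 0, 1.6822.
Z = Σ e^(−Eᵢ/kT) = e^(−0) + e^(−1.6822) = 1.0000 + 0.18596 = 1.1860.
⟨E⟩ = Σ Eᵢ e^(−Eᵢ/kT) / Z = (0·1.0000 + 180·0.18596) / 1.1860 = 28.2 meV.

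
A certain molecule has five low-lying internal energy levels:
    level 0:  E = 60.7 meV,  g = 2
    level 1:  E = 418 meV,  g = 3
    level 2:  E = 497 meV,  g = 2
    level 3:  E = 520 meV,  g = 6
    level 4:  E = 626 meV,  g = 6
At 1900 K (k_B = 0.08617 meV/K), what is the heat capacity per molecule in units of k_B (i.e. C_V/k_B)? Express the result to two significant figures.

k_BT = 0.08617 × 1900 K = 163.7 meV.
Eᵢ/kT = 0.3708, 2.553, 3.036, 3.177, 3.824.
Z = Σ gᵢe^(−Eᵢ/kT) = 2·e^(−0.3708) + 3·e^(−2.553) + 2·e^(−3.036) + 6·e^(−3.177) + 6·e^(−3.824) = 1.380 + 0.2335 + 0.09605 + 0.2503 + 0.1310 = 2.091.
⟨E⟩ = 211.0 meV, ⟨E²⟩ = 90210 meV².
C_V/k_B = (⟨E²⟩ − ⟨E⟩²)/(kT)² = (90210 − 44520)/26800 = 1.7.

1.7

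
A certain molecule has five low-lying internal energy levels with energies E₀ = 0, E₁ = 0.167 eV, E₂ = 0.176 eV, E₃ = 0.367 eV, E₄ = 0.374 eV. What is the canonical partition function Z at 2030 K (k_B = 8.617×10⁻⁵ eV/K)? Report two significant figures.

k_BT = 8.617×10⁻⁵ × 2030 K = 0.1749 eV.
Eᵢ/kT = 0, 0.9548, 1.006, 2.098, 2.138.
Z = Σ e^(−Eᵢ/kT) = e^(−0) + e^(−0.9548) + e^(−1.006) + e^(−2.098) + e^(−2.138) = 1.000 + 0.3849 + 0.3657 + 0.1227 + 0.1179 = 1.991.

Z = 2.0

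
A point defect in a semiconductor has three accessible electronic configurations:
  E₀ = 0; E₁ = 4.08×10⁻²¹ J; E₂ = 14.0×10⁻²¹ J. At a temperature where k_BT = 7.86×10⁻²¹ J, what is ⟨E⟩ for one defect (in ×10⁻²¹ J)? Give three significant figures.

Eᵢ/kT = 0, 0.51908, 1.7812.
Z = Σ e^(−Eᵢ/kT) = e^(−0) + e^(−0.51908) + e^(−1.7812) = 1.0000 + 0.59507 + 0.16844 = 1.7635.
⟨E⟩ = Σ Eᵢ e^(−Eᵢ/kT) / Z = (0·1.0000 + 4.08·0.59507 + 14.0·0.16844) / 1.7635 = 2.71 ×10⁻²¹ J.

2.71 ×10⁻²¹ J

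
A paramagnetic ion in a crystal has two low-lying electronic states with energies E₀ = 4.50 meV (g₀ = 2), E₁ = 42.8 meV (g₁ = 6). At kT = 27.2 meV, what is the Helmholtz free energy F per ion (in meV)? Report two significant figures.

Eᵢ/kT = 0.1654, 1.574.
Z = Σ gᵢe^(−Eᵢ/kT) = 2·e^(−0.1654) + 6·e^(−1.574) = 1.695 + 1.243 = 2.938.
F = −kT ln Z = −27.2 × ln(2.938) = −27.2 × 1.078 = -29 meV.

-29 meV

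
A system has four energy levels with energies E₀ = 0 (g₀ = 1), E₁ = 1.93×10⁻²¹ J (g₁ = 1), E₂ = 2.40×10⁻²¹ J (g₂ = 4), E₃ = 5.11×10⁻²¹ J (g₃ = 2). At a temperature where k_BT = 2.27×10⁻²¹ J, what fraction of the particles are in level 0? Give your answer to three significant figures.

0.330

Eᵢ/kT = 0, 0.85022, 1.0573, 2.2511.
Z = Σ gᵢe^(−Eᵢ/kT) = 1·e^(−0) + 1·e^(−0.85022) + 4·e^(−1.0573) + 2·e^(−2.2511) = 1.0000 + 0.42732 + 1.3896 + 0.21057 = 3.0275.
P₀ = g₀ e^(−E₀/kT) / Z = 1.0000/3.0275 = 0.330.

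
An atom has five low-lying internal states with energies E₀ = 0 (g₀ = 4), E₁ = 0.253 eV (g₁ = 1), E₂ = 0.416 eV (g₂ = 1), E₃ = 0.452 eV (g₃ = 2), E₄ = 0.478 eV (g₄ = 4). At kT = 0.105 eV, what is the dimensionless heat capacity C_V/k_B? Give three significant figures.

Eᵢ/kT = 0, 2.4095, 3.9619, 4.3048, 4.5524.
Z = Σ gᵢe^(−Eᵢ/kT) = 4·e^(−0) + 1·e^(−2.4095) + 1·e^(−3.9619) + 2·e^(−4.3048) + 4·e^(−4.5524) = 4.0000 + 0.089860 + 0.019027 + 0.027007 + 0.042167 = 4.1781.
⟨E⟩ = 0.015082 eV, ⟨E²⟩ = 0.0057913 eV².
C_V/k_B = (⟨E²⟩ − ⟨E⟩²)/(kT)² = (0.0057913 − 0.00022747)/0.011025 = 0.505.

0.505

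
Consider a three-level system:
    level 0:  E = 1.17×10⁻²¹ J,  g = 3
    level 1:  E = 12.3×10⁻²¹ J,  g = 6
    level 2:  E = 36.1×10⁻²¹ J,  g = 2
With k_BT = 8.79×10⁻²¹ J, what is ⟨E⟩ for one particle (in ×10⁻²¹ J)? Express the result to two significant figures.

Eᵢ/kT = 0.1331, 1.399, 4.107.
Z = Σ gᵢe^(−Eᵢ/kT) = 3·e^(−0.1331) + 6·e^(−1.399) + 2·e^(−4.107) = 2.626 + 1.481 + 0.03291 = 4.140.
⟨E⟩ = Σ Eᵢ gᵢe^(−Eᵢ/kT) / Z = (1.17·2.626 + 12.3·1.481 + 36.1·0.03291) / 4.140 = 5.4 ×10⁻²¹ J.

5.4 ×10⁻²¹ J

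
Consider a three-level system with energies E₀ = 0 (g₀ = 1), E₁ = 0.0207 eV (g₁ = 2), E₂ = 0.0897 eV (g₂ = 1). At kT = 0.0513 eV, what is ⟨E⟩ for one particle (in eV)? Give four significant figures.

0.01724 eV

Eᵢ/kT = 0, 0.403509, 1.74854.
Z = Σ gᵢe^(−Eᵢ/kT) = 1·e^(−0) + 2·e^(−0.403509) + 1·e^(−1.74854) = 1.00000 + 1.33594 + 0.174028 = 2.50997.
⟨E⟩ = Σ Eᵢ gᵢe^(−Eᵢ/kT) / Z = (0·1.00000 + 0.0207·1.33594 + 0.0897·0.174028) / 2.50997 = 0.01724 eV.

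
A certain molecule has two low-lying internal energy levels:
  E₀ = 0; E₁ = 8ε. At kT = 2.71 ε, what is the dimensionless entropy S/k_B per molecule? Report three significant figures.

Eᵢ/kT = 0, 2.9520.
Z = Σ e^(−Eᵢ/kT) = e^(−0) + e^(−2.9520) = 1.0000 + 0.052235 = 1.0522.
⟨E⟩ = Σ EᵢPᵢ = 0.39715 ε.
S/k_B = ln Z + ⟨E⟩/kT = ln(1.0522) + 0.39715/2.71 = 0.050883 + 0.14655 = 0.197.

0.197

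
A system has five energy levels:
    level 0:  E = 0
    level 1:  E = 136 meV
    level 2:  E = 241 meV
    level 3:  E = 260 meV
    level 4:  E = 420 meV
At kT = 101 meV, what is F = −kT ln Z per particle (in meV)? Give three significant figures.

Eᵢ/kT = 0, 1.3465, 2.3861, 2.5743, 4.1584.
Z = Σ e^(−Eᵢ/kT) = e^(−0) + e^(−1.3465) + e^(−2.3861) + e^(−2.5743) + e^(−4.1584) = 1.0000 + 0.26015 + 0.091988 + 0.076207 + 0.015633 = 1.4440.
F = −kT ln Z = −101 × ln(1.4440) = −101 × 0.36742 = -37.1 meV.

-37.1 meV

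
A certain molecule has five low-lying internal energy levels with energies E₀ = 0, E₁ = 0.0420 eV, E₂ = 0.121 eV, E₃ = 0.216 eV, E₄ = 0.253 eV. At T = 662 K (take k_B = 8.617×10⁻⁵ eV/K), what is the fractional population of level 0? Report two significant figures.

0.61

k_BT = 8.617×10⁻⁵ × 662 K = 0.05704 eV.
Eᵢ/kT = 0, 0.7363, 2.121, 3.787, 4.435.
Z = Σ e^(−Eᵢ/kT) = e^(−0) + e^(−0.7363) + e^(−2.121) + e^(−3.787) + e^(−4.435) = 1.000 + 0.4789 + 0.1199 + 0.02266 + 0.01186 = 1.633.
P₀ = e^(−E₀/kT) / Z = 1.000/1.633 = 0.61.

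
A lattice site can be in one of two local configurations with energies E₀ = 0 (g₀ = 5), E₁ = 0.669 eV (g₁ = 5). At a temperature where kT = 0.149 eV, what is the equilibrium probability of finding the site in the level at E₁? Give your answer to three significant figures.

Eᵢ/kT = 0, 4.4899.
Z = Σ gᵢe^(−Eᵢ/kT) = 5·e^(−0) + 5·e^(−4.4899) = 5.0000 + 0.056109 = 5.0561.
P₁ = g₁ e^(−E₁/kT) / Z = 0.056109/5.0561 = 0.0111.

0.0111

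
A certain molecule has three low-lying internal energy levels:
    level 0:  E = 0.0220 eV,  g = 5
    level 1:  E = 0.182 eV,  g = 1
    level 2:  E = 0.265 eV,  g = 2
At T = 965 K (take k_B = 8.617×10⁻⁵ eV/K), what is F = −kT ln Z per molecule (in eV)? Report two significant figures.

k_BT = 8.617×10⁻⁵ × 965 K = 0.08315 eV.
Eᵢ/kT = 0.2646, 2.189, 3.187.
Z = Σ gᵢe^(−Eᵢ/kT) = 5·e^(−0.2646) + 1·e^(−2.189) + 2·e^(−3.187) = 3.838 + 0.1120 + 0.08259 = 4.033.
F = −kT ln Z = −0.08315 × ln(4.033) = −0.08315 × 1.395 = -0.12 eV.

-0.12 eV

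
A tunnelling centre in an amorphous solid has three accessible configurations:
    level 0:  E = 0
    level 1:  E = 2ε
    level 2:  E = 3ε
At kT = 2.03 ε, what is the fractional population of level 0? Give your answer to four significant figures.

0.6244

Eᵢ/kT = 0, 0.985222, 1.47783.
Z = Σ e^(−Eᵢ/kT) = e^(−0) + e^(−0.985222) + e^(−1.47783) = 1.00000 + 0.373356 + 0.228132 = 1.60149.
P₀ = e^(−E₀/kT) / Z = 1.00000/1.60149 = 0.6244.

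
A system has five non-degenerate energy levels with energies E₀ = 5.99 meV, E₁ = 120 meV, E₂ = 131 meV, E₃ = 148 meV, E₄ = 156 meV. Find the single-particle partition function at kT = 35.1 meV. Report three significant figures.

Eᵢ/kT = 0.17066, 3.4188, 3.7322, 4.2165, 4.4444.
Z = Σ e^(−Eᵢ/kT) = e^(−0.17066) + e^(−3.4188) + e^(−3.7322) + e^(−4.2165) + e^(−4.4444) = 0.84311 + 0.032752 + 0.023940 + 0.014750 + 0.011744 = 0.92630.

Z = 0.926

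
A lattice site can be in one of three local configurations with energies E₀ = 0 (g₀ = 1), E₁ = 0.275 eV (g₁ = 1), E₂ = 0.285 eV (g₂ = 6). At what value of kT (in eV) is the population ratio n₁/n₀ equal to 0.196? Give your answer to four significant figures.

n₁/n₀ = (g₁/g₀) exp[−(E₁−E₀)/kT] = 0.196.
⇒ (E₁−E₀)/kT = ln((1/1)/0.196) = ln(5.10204) = 1.62964.
kT = 0.275 eV / 1.62964 = 0.1687 eV.

0.1687 eV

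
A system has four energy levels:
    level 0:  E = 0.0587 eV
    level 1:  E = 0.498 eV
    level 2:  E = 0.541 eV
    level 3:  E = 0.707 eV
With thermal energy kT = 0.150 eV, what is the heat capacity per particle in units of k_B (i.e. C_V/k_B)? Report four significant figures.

0.9172

Eᵢ/kT = 0.391333, 3.32000, 3.60667, 4.71333.
Z = Σ e^(−Eᵢ/kT) = e^(−0.391333) + e^(−3.32000) + e^(−3.60667) + e^(−4.71333) = 0.676155 + 0.0361528 + 0.0271421 + 0.00897484 = 0.748425.
⟨E⟩ = 0.105186 eV, ⟨E²⟩ = 0.0317011 eV².
C_V/k_B = (⟨E²⟩ − ⟨E⟩²)/(kT)² = (0.0317011 − 0.0110641)/0.0225000 = 0.9172.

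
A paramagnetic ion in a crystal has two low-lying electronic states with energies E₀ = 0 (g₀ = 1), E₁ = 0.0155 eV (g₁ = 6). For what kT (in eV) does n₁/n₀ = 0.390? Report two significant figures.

n₁/n₀ = (g₁/g₀) exp[−(E₁−E₀)/kT] = 0.390.
⇒ (E₁−E₀)/kT = ln((6/1)/0.390) = ln(15.38) = 2.733.
kT = 0.0155 eV / 2.733 = 0.0057 eV.

0.0057 eV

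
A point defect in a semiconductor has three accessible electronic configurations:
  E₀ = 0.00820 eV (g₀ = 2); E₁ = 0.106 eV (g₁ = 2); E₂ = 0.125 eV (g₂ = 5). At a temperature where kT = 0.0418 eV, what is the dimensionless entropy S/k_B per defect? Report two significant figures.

1.4

Eᵢ/kT = 0.1962, 2.536, 2.990.
Z = Σ gᵢe^(−Eᵢ/kT) = 2·e^(−0.1962) + 2·e^(−2.536) + 5·e^(−2.990) = 1.644 + 0.1584 + 0.2514 = 2.054.
⟨E⟩ = Σ EᵢPᵢ = 0.03004 eV.
S/k_B = ln Z + ⟨E⟩/kT = ln(2.054) + 0.03004/0.0418 = 0.7198 + 0.7187 = 1.4.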